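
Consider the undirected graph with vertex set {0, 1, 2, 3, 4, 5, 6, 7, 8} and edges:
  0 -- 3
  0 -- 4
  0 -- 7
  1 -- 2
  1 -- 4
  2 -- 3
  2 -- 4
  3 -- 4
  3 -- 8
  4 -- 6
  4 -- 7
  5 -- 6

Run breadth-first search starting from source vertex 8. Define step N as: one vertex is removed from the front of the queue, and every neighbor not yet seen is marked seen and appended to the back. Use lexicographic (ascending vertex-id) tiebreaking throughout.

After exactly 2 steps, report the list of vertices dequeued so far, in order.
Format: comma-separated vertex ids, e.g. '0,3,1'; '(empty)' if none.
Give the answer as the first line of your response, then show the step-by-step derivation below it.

8,3

step 1: dequeue 8; queue=[3]; order=8
step 2: dequeue 3; queue=[0,2,4]; order=8,3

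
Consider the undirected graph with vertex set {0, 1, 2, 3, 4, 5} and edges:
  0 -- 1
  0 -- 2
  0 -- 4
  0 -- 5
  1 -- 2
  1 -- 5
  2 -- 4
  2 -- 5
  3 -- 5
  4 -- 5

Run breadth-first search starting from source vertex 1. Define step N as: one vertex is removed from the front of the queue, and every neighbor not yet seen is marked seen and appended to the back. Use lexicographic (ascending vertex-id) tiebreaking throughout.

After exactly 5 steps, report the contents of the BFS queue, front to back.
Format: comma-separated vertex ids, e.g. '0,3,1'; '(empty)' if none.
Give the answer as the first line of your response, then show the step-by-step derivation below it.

3

step 1: dequeue 1; queue=[0,2,5]; order=1
step 2: dequeue 0; queue=[2,5,4]; order=1,0
step 3: dequeue 2; queue=[5,4]; order=1,0,2
step 4: dequeue 5; queue=[4,3]; order=1,0,2,5
step 5: dequeue 4; queue=[3]; order=1,0,2,5,4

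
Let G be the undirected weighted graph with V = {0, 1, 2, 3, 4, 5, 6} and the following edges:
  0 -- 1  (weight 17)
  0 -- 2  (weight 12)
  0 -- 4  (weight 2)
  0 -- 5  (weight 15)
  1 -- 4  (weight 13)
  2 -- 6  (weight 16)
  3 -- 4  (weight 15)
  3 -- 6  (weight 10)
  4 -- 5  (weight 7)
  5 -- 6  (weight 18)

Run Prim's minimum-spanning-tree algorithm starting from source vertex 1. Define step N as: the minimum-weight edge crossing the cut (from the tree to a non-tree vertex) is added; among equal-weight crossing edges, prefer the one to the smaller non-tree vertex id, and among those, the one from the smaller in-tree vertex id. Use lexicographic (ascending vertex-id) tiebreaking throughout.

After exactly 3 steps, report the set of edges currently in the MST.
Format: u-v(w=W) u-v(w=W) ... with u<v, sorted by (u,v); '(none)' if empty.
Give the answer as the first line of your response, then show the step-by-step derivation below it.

0-4(w=2) 1-4(w=13) 4-5(w=7)

step 1: add edge 1-4 (w=13); MST = {1-4(w=13)}
step 2: add edge 0-4 (w=2); MST = {0-4(w=2) 1-4(w=13)}
step 3: add edge 4-5 (w=7); MST = {0-4(w=2) 1-4(w=13) 4-5(w=7)}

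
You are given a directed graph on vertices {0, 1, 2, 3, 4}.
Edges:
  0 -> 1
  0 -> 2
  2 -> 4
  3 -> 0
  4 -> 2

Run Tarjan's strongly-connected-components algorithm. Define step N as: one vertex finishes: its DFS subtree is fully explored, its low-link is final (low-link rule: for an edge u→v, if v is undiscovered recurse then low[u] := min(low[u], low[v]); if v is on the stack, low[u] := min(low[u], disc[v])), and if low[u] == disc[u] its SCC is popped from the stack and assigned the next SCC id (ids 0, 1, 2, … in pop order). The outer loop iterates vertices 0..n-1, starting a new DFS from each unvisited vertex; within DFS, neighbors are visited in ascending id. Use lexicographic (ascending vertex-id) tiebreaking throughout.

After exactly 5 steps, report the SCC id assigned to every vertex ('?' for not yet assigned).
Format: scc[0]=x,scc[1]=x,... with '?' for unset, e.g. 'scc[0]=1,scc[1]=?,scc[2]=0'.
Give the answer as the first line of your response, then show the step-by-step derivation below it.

scc[0]=2,scc[1]=0,scc[2]=1,scc[3]=3,scc[4]=1

step 1: low=(low[0]=0,low[1]=1,low[2]=?,low[3]=?,low[4]=?); scc=(scc[0]=?,scc[1]=0,scc[2]=?,scc[3]=?,scc[4]=?)
step 2: low=(low[0]=0,low[1]=1,low[2]=2,low[3]=?,low[4]=2); scc=(scc[0]=?,scc[1]=0,scc[2]=?,scc[3]=?,scc[4]=?)
step 3: low=(low[0]=0,low[1]=1,low[2]=2,low[3]=?,low[4]=2); scc=(scc[0]=?,scc[1]=0,scc[2]=1,scc[3]=?,scc[4]=1)
step 4: low=(low[0]=0,low[1]=1,low[2]=2,low[3]=?,low[4]=2); scc=(scc[0]=2,scc[1]=0,scc[2]=1,scc[3]=?,scc[4]=1)
step 5: low=(low[0]=0,low[1]=1,low[2]=2,low[3]=4,low[4]=2); scc=(scc[0]=2,scc[1]=0,scc[2]=1,scc[3]=3,scc[4]=1)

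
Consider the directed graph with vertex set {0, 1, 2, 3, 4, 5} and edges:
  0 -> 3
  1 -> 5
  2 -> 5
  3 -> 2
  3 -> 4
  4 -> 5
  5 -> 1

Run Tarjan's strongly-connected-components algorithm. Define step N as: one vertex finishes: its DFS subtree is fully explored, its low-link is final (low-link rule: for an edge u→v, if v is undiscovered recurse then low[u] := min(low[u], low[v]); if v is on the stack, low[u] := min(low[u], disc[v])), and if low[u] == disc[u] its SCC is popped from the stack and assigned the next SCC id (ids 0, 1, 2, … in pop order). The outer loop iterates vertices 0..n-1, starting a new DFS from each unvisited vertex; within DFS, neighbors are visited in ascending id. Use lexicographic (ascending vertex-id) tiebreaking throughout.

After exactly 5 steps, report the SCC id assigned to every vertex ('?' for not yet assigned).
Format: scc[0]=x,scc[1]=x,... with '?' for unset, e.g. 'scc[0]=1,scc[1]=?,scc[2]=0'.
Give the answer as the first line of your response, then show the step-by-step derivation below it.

scc[0]=?,scc[1]=0,scc[2]=1,scc[3]=3,scc[4]=2,scc[5]=0

step 1: low=(low[0]=0,low[1]=3,low[2]=2,low[3]=1,low[4]=?,low[5]=3); scc=(scc[0]=?,scc[1]=?,scc[2]=?,scc[3]=?,scc[4]=?,scc[5]=?)
step 2: low=(low[0]=0,low[1]=3,low[2]=2,low[3]=1,low[4]=?,low[5]=3); scc=(scc[0]=?,scc[1]=0,scc[2]=?,scc[3]=?,scc[4]=?,scc[5]=0)
step 3: low=(low[0]=0,low[1]=3,low[2]=2,low[3]=1,low[4]=?,low[5]=3); scc=(scc[0]=?,scc[1]=0,scc[2]=1,scc[3]=?,scc[4]=?,scc[5]=0)
step 4: low=(low[0]=0,low[1]=3,low[2]=2,low[3]=1,low[4]=5,low[5]=3); scc=(scc[0]=?,scc[1]=0,scc[2]=1,scc[3]=?,scc[4]=2,scc[5]=0)
step 5: low=(low[0]=0,low[1]=3,low[2]=2,low[3]=1,low[4]=5,low[5]=3); scc=(scc[0]=?,scc[1]=0,scc[2]=1,scc[3]=3,scc[4]=2,scc[5]=0)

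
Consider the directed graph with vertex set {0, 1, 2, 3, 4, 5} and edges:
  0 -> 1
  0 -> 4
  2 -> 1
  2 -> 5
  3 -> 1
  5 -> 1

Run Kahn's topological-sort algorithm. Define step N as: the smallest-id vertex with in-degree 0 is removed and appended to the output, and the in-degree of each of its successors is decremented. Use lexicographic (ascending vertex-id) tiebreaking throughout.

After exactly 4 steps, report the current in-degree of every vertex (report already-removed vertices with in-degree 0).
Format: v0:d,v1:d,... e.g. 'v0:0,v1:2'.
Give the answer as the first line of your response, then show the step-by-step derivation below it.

v0:0,v1:1,v2:0,v3:0,v4:0,v5:0

step 1: output 0; order=[0]; indeg=(0,3,0,0,0,1)
step 2: output 2; order=[0,2]; indeg=(0,2,0,0,0,0)
step 3: output 3; order=[0,2,3]; indeg=(0,1,0,0,0,0)
step 4: output 4; order=[0,2,3,4]; indeg=(0,1,0,0,0,0)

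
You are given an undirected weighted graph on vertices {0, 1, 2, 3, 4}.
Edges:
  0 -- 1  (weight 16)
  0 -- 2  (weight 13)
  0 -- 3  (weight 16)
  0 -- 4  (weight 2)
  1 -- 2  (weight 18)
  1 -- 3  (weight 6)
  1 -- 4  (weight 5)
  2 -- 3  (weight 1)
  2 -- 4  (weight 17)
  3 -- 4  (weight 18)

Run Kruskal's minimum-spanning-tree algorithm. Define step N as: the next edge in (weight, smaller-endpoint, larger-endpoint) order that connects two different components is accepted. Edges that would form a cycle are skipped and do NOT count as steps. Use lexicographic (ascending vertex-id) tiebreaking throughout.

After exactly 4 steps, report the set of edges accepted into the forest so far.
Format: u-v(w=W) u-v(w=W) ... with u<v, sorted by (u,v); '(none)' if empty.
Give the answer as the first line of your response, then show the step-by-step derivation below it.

0-4(w=2) 1-3(w=6) 1-4(w=5) 2-3(w=1)

step 1: add edge 2-3 (w=1); MST = {2-3(w=1)}
step 2: add edge 0-4 (w=2); MST = {0-4(w=2) 2-3(w=1)}
step 3: add edge 1-4 (w=5); MST = {0-4(w=2) 1-4(w=5) 2-3(w=1)}
step 4: add edge 1-3 (w=6); MST = {0-4(w=2) 1-3(w=6) 1-4(w=5) 2-3(w=1)}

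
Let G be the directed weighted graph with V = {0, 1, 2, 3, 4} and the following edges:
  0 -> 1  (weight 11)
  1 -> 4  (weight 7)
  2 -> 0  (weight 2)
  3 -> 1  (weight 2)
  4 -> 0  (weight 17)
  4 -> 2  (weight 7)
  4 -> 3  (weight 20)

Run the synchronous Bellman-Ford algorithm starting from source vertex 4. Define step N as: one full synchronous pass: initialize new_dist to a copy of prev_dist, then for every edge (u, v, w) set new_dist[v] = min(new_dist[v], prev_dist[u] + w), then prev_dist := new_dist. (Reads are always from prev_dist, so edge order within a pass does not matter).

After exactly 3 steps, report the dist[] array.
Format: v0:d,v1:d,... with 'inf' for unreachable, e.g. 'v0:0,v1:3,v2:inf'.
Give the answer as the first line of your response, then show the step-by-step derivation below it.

v0:9,v1:20,v2:7,v3:20,v4:0

step 1: dist = v0:17,v1:inf,v2:7,v3:20,v4:0
step 2: dist = v0:9,v1:22,v2:7,v3:20,v4:0
step 3: dist = v0:9,v1:20,v2:7,v3:20,v4:0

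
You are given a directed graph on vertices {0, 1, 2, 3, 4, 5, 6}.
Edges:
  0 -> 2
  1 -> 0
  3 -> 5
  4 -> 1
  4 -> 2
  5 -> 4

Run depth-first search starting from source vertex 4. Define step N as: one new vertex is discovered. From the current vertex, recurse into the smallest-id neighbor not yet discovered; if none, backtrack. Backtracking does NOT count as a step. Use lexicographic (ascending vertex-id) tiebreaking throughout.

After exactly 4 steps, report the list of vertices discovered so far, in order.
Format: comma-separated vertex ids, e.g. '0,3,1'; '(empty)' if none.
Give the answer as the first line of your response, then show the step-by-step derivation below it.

4,1,0,2

step 1: discover 4; path=4; order=4
step 2: discover 1; path=4>1; order=4,1
step 3: discover 0; path=4>1>0; order=4,1,0
step 4: discover 2; path=4>1>0>2; order=4,1,0,2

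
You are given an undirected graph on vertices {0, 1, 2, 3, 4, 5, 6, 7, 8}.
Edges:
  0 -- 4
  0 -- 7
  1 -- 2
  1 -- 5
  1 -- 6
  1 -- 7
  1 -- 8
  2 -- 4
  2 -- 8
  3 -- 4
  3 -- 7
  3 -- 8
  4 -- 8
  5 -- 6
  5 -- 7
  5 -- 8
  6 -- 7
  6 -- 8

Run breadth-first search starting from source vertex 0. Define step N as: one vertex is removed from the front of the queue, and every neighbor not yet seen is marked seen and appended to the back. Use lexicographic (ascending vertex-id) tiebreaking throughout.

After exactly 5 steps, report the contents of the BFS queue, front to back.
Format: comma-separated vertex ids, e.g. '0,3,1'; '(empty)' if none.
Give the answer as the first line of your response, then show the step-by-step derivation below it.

8,1,5,6

step 1: dequeue 0; queue=[4,7]; order=0
step 2: dequeue 4; queue=[7,2,3,8]; order=0,4
step 3: dequeue 7; queue=[2,3,8,1,5,6]; order=0,4,7
step 4: dequeue 2; queue=[3,8,1,5,6]; order=0,4,7,2
step 5: dequeue 3; queue=[8,1,5,6]; order=0,4,7,2,3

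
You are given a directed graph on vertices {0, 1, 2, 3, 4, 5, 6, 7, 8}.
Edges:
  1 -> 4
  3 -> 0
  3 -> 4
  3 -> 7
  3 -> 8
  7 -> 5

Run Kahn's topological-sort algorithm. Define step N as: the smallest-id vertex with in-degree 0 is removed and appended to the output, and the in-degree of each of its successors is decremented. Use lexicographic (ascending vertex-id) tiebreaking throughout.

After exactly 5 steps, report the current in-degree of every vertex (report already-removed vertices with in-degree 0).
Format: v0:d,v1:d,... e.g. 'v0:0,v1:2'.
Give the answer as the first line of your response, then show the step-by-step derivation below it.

v0:0,v1:0,v2:0,v3:0,v4:0,v5:1,v6:0,v7:0,v8:0

step 1: output 1; order=[1]; indeg=(1,0,0,0,1,1,0,1,1)
step 2: output 2; order=[1,2]; indeg=(1,0,0,0,1,1,0,1,1)
step 3: output 3; order=[1,2,3]; indeg=(0,0,0,0,0,1,0,0,0)
step 4: output 0; order=[1,2,3,0]; indeg=(0,0,0,0,0,1,0,0,0)
step 5: output 4; order=[1,2,3,0,4]; indeg=(0,0,0,0,0,1,0,0,0)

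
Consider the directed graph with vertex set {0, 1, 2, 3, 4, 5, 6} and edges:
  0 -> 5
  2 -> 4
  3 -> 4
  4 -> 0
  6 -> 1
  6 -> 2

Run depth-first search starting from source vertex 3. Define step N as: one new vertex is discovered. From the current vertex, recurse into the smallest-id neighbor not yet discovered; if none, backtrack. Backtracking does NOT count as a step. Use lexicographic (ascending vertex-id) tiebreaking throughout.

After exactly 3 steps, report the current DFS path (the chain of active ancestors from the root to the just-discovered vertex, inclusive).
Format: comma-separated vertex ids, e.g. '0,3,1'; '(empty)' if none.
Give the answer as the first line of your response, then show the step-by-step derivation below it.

3,4,0

step 1: discover 3; path=3; order=3
step 2: discover 4; path=3>4; order=3,4
step 3: discover 0; path=3>4>0; order=3,4,0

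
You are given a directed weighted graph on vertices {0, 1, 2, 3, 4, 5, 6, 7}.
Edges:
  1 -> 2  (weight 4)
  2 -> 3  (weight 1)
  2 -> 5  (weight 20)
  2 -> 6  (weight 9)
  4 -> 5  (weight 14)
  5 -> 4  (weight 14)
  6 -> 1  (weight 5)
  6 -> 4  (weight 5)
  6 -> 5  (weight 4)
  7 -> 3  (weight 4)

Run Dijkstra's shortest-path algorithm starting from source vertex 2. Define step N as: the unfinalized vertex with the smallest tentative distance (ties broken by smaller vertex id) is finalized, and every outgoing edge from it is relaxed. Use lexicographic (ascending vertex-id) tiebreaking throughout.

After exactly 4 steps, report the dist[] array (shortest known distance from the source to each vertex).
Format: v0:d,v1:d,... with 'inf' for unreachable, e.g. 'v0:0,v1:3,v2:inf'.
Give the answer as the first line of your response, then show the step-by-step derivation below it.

v0:inf,v1:14,v2:0,v3:1,v4:14,v5:13,v6:9,v7:inf

step 1: dist = v0:inf,v1:inf,v2:0,v3:1,v4:inf,v5:20,v6:9,v7:inf
step 2: dist = v0:inf,v1:inf,v2:0,v3:1,v4:inf,v5:20,v6:9,v7:inf
step 3: dist = v0:inf,v1:14,v2:0,v3:1,v4:14,v5:13,v6:9,v7:inf
step 4: dist = v0:inf,v1:14,v2:0,v3:1,v4:14,v5:13,v6:9,v7:inf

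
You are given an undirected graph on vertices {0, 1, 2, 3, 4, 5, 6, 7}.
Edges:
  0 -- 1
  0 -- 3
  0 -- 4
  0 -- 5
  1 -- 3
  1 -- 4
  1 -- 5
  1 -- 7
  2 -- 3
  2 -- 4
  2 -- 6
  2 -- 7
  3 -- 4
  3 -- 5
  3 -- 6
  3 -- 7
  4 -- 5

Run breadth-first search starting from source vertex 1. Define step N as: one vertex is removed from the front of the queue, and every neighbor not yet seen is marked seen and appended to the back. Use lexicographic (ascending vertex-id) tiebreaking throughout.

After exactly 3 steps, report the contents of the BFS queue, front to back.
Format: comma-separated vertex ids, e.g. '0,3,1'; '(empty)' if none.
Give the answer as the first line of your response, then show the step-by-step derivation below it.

4,5,7,2,6

step 1: dequeue 1; queue=[0,3,4,5,7]; order=1
step 2: dequeue 0; queue=[3,4,5,7]; order=1,0
step 3: dequeue 3; queue=[4,5,7,2,6]; order=1,0,3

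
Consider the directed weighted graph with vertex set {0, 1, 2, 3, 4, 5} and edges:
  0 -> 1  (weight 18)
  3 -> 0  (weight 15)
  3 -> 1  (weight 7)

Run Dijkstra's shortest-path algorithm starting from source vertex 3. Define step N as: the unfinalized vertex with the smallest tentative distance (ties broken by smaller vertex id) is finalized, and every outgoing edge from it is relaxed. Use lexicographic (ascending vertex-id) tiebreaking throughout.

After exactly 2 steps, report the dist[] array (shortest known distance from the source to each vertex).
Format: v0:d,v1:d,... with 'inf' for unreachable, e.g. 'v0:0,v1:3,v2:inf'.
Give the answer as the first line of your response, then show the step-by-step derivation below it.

v0:15,v1:7,v2:inf,v3:0,v4:inf,v5:inf

step 1: dist = v0:15,v1:7,v2:inf,v3:0,v4:inf,v5:inf
step 2: dist = v0:15,v1:7,v2:inf,v3:0,v4:inf,v5:inf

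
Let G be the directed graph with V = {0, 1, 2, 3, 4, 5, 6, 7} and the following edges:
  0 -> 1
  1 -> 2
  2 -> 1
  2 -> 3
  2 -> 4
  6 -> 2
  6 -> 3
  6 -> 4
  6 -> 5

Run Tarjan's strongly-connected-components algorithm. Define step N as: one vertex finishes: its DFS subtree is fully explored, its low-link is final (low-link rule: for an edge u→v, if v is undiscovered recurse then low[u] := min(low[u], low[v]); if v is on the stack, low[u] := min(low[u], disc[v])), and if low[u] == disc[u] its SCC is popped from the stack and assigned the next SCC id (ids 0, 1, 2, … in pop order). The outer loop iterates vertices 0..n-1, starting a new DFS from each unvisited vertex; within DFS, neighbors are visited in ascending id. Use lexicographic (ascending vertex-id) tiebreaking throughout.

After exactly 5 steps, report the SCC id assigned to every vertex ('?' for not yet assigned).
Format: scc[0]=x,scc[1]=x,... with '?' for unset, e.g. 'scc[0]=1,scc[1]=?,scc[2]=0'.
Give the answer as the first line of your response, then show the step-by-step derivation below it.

scc[0]=3,scc[1]=2,scc[2]=2,scc[3]=0,scc[4]=1,scc[5]=?,scc[6]=?,scc[7]=?

step 1: low=(low[0]=0,low[1]=1,low[2]=1,low[3]=3,low[4]=?,low[5]=?,low[6]=?,low[7]=?); scc=(scc[0]=?,scc[1]=?,scc[2]=?,scc[3]=0,scc[4]=?,scc[5]=?,scc[6]=?,scc[7]=?)
step 2: low=(low[0]=0,low[1]=1,low[2]=1,low[3]=3,low[4]=4,low[5]=?,low[6]=?,low[7]=?); scc=(scc[0]=?,scc[1]=?,scc[2]=?,scc[3]=0,scc[4]=1,scc[5]=?,scc[6]=?,scc[7]=?)
step 3: low=(low[0]=0,low[1]=1,low[2]=1,low[3]=3,low[4]=4,low[5]=?,low[6]=?,low[7]=?); scc=(scc[0]=?,scc[1]=?,scc[2]=?,scc[3]=0,scc[4]=1,scc[5]=?,scc[6]=?,scc[7]=?)
step 4: low=(low[0]=0,low[1]=1,low[2]=1,low[3]=3,low[4]=4,low[5]=?,low[6]=?,low[7]=?); scc=(scc[0]=?,scc[1]=2,scc[2]=2,scc[3]=0,scc[4]=1,scc[5]=?,scc[6]=?,scc[7]=?)
step 5: low=(low[0]=0,low[1]=1,low[2]=1,low[3]=3,low[4]=4,low[5]=?,low[6]=?,low[7]=?); scc=(scc[0]=3,scc[1]=2,scc[2]=2,scc[3]=0,scc[4]=1,scc[5]=?,scc[6]=?,scc[7]=?)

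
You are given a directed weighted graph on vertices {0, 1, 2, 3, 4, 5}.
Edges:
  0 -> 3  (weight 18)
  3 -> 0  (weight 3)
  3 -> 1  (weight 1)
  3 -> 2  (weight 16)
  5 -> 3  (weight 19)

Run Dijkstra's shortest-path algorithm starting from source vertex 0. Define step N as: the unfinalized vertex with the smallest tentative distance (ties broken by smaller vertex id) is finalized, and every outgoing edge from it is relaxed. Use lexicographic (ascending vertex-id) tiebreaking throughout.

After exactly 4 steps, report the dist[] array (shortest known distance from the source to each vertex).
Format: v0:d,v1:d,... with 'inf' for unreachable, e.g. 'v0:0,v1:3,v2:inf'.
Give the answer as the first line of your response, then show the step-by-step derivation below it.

v0:0,v1:19,v2:34,v3:18,v4:inf,v5:inf

step 1: dist = v0:0,v1:inf,v2:inf,v3:18,v4:inf,v5:inf
step 2: dist = v0:0,v1:19,v2:34,v3:18,v4:inf,v5:inf
step 3: dist = v0:0,v1:19,v2:34,v3:18,v4:inf,v5:inf
step 4: dist = v0:0,v1:19,v2:34,v3:18,v4:inf,v5:inf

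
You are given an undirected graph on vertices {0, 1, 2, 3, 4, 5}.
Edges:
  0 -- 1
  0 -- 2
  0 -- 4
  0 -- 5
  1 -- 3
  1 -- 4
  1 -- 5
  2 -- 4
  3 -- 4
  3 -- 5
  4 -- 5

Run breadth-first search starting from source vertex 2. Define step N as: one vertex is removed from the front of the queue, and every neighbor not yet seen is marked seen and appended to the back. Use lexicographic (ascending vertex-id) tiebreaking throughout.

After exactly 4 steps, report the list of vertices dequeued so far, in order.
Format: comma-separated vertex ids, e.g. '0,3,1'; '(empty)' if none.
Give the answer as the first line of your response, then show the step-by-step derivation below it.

2,0,4,1

step 1: dequeue 2; queue=[0,4]; order=2
step 2: dequeue 0; queue=[4,1,5]; order=2,0
step 3: dequeue 4; queue=[1,5,3]; order=2,0,4
step 4: dequeue 1; queue=[5,3]; order=2,0,4,1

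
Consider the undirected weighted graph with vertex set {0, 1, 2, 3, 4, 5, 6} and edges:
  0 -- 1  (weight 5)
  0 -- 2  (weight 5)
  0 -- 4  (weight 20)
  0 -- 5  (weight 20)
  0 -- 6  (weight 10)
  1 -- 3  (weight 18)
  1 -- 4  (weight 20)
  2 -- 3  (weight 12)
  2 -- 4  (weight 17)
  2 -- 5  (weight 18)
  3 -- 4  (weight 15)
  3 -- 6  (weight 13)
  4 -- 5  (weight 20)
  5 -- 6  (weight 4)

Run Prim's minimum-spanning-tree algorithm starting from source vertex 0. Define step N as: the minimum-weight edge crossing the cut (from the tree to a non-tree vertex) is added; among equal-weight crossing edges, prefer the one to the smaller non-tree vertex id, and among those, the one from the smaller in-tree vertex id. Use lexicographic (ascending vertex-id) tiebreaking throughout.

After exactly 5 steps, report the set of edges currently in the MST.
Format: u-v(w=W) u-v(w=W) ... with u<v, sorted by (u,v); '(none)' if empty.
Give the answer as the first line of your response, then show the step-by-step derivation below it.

0-1(w=5) 0-2(w=5) 0-6(w=10) 2-3(w=12) 5-6(w=4)

step 1: add edge 0-1 (w=5); MST = {0-1(w=5)}
step 2: add edge 0-2 (w=5); MST = {0-1(w=5) 0-2(w=5)}
step 3: add edge 0-6 (w=10); MST = {0-1(w=5) 0-2(w=5) 0-6(w=10)}
step 4: add edge 5-6 (w=4); MST = {0-1(w=5) 0-2(w=5) 0-6(w=10) 5-6(w=4)}
step 5: add edge 2-3 (w=12); MST = {0-1(w=5) 0-2(w=5) 0-6(w=10) 2-3(w=12) 5-6(w=4)}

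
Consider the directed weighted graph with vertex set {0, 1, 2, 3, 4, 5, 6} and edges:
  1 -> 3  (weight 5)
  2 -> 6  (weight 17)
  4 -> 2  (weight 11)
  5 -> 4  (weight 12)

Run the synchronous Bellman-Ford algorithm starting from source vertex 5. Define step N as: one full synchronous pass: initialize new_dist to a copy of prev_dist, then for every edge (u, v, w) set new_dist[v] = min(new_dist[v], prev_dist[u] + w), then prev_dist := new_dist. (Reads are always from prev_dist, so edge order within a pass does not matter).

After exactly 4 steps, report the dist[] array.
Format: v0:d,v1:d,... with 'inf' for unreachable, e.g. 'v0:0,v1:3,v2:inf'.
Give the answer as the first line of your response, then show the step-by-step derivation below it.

v0:inf,v1:inf,v2:23,v3:inf,v4:12,v5:0,v6:40

step 1: dist = v0:inf,v1:inf,v2:inf,v3:inf,v4:12,v5:0,v6:inf
step 2: dist = v0:inf,v1:inf,v2:23,v3:inf,v4:12,v5:0,v6:inf
step 3: dist = v0:inf,v1:inf,v2:23,v3:inf,v4:12,v5:0,v6:40
step 4: dist = v0:inf,v1:inf,v2:23,v3:inf,v4:12,v5:0,v6:40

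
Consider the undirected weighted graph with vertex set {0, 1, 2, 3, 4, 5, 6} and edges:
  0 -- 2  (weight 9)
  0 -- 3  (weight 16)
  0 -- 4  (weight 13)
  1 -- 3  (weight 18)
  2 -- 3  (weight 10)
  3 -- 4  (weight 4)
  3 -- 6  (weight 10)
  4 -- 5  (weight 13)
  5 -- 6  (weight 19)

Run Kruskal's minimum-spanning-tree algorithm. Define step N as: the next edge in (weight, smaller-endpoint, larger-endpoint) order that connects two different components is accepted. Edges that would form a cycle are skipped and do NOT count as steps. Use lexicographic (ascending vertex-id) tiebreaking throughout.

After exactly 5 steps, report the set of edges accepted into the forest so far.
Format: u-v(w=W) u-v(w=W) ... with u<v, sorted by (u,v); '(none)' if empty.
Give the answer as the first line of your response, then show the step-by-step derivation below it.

0-2(w=9) 2-3(w=10) 3-4(w=4) 3-6(w=10) 4-5(w=13)

step 1: add edge 3-4 (w=4); MST = {3-4(w=4)}
step 2: add edge 0-2 (w=9); MST = {0-2(w=9) 3-4(w=4)}
step 3: add edge 2-3 (w=10); MST = {0-2(w=9) 2-3(w=10) 3-4(w=4)}
step 4: add edge 3-6 (w=10); MST = {0-2(w=9) 2-3(w=10) 3-4(w=4) 3-6(w=10)}
step 5: add edge 4-5 (w=13); MST = {0-2(w=9) 2-3(w=10) 3-4(w=4) 3-6(w=10) 4-5(w=13)}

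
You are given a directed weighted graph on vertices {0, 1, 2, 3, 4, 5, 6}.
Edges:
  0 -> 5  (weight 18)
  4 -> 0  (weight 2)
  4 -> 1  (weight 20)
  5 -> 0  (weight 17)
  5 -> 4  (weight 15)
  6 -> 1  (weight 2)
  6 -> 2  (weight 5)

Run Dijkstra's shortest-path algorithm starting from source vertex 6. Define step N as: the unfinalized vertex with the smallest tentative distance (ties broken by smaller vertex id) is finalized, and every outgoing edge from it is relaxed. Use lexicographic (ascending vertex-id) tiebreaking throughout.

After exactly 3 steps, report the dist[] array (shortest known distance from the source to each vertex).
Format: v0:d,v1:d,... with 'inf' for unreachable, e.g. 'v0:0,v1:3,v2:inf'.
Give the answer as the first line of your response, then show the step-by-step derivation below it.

v0:inf,v1:2,v2:5,v3:inf,v4:inf,v5:inf,v6:0

step 1: dist = v0:inf,v1:2,v2:5,v3:inf,v4:inf,v5:inf,v6:0
step 2: dist = v0:inf,v1:2,v2:5,v3:inf,v4:inf,v5:inf,v6:0
step 3: dist = v0:inf,v1:2,v2:5,v3:inf,v4:inf,v5:inf,v6:0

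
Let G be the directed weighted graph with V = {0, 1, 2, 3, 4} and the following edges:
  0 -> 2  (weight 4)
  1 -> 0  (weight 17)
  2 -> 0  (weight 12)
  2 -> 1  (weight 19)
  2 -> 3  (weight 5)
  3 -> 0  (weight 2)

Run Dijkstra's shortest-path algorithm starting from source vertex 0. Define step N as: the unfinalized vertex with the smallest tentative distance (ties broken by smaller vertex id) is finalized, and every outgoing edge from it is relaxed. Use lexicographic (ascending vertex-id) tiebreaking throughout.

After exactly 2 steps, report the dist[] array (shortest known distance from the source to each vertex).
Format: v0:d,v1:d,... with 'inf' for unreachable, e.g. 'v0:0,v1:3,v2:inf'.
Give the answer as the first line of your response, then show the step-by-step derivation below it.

v0:0,v1:23,v2:4,v3:9,v4:inf

step 1: dist = v0:0,v1:inf,v2:4,v3:inf,v4:inf
step 2: dist = v0:0,v1:23,v2:4,v3:9,v4:inf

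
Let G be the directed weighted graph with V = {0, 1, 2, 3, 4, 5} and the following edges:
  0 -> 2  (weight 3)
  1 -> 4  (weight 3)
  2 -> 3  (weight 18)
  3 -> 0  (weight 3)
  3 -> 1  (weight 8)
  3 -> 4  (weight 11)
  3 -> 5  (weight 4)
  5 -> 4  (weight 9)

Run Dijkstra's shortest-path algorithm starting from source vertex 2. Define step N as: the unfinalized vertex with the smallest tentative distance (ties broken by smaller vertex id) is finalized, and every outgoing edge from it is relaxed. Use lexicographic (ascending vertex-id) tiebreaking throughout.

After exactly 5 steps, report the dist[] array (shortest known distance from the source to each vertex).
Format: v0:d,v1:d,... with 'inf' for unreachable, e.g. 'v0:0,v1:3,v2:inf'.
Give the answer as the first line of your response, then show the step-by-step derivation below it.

v0:21,v1:26,v2:0,v3:18,v4:29,v5:22

step 1: dist = v0:inf,v1:inf,v2:0,v3:18,v4:inf,v5:inf
step 2: dist = v0:21,v1:26,v2:0,v3:18,v4:29,v5:22
step 3: dist = v0:21,v1:26,v2:0,v3:18,v4:29,v5:22
step 4: dist = v0:21,v1:26,v2:0,v3:18,v4:29,v5:22
step 5: dist = v0:21,v1:26,v2:0,v3:18,v4:29,v5:22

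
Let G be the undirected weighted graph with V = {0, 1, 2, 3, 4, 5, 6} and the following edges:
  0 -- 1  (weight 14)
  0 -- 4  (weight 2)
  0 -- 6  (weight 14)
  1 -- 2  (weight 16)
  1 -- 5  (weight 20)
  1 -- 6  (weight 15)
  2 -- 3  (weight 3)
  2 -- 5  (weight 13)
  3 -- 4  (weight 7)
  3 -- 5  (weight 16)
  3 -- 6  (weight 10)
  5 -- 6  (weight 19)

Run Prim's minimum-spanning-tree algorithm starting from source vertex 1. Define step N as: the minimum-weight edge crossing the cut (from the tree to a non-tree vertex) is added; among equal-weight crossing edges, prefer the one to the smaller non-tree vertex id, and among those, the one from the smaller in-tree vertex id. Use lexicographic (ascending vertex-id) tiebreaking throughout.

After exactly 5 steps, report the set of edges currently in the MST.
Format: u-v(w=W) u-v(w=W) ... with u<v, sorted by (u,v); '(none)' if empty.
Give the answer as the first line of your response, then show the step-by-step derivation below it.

0-1(w=14) 0-4(w=2) 2-3(w=3) 3-4(w=7) 3-6(w=10)

step 1: add edge 0-1 (w=14); MST = {0-1(w=14)}
step 2: add edge 0-4 (w=2); MST = {0-1(w=14) 0-4(w=2)}
step 3: add edge 3-4 (w=7); MST = {0-1(w=14) 0-4(w=2) 3-4(w=7)}
step 4: add edge 2-3 (w=3); MST = {0-1(w=14) 0-4(w=2) 2-3(w=3) 3-4(w=7)}
step 5: add edge 3-6 (w=10); MST = {0-1(w=14) 0-4(w=2) 2-3(w=3) 3-4(w=7) 3-6(w=10)}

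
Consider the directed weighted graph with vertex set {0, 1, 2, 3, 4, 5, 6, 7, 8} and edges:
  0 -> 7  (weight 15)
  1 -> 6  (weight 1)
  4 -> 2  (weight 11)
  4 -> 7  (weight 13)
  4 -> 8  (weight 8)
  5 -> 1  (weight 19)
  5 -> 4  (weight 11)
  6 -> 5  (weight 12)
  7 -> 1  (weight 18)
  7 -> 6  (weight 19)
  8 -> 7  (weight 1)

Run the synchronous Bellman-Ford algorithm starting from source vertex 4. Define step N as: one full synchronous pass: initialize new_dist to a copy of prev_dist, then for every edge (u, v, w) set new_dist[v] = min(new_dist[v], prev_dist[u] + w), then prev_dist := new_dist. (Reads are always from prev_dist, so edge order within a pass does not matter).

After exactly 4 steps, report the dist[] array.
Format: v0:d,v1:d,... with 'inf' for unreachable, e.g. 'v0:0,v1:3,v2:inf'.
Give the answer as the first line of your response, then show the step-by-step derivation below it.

v0:inf,v1:27,v2:11,v3:inf,v4:0,v5:40,v6:28,v7:9,v8:8

step 1: dist = v0:inf,v1:inf,v2:11,v3:inf,v4:0,v5:inf,v6:inf,v7:13,v8:8
step 2: dist = v0:inf,v1:31,v2:11,v3:inf,v4:0,v5:inf,v6:32,v7:9,v8:8
step 3: dist = v0:inf,v1:27,v2:11,v3:inf,v4:0,v5:44,v6:28,v7:9,v8:8
step 4: dist = v0:inf,v1:27,v2:11,v3:inf,v4:0,v5:40,v6:28,v7:9,v8:8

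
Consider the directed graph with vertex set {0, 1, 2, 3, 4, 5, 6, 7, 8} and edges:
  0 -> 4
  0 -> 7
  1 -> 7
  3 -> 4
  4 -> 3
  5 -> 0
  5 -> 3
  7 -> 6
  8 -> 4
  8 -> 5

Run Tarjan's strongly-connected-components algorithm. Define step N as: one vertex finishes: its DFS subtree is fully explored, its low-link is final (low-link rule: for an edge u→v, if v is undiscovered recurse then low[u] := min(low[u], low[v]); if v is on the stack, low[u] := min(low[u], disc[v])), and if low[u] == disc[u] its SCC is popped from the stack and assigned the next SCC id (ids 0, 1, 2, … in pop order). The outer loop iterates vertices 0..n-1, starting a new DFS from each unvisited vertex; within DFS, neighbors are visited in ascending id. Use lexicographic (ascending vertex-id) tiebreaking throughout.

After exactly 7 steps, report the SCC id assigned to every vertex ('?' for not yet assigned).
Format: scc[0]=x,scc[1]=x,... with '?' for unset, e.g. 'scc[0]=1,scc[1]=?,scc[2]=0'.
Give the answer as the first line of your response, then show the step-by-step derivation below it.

scc[0]=3,scc[1]=4,scc[2]=5,scc[3]=0,scc[4]=0,scc[5]=?,scc[6]=1,scc[7]=2,scc[8]=?

step 1: low=(low[0]=0,low[1]=?,low[2]=?,low[3]=1,low[4]=1,low[5]=?,low[6]=?,low[7]=?,low[8]=?); scc=(scc[0]=?,scc[1]=?,scc[2]=?,scc[3]=?,scc[4]=?,scc[5]=?,scc[6]=?,scc[7]=?,scc[8]=?)
step 2: low=(low[0]=0,low[1]=?,low[2]=?,low[3]=1,low[4]=1,low[5]=?,low[6]=?,low[7]=?,low[8]=?); scc=(scc[0]=?,scc[1]=?,scc[2]=?,scc[3]=0,scc[4]=0,scc[5]=?,scc[6]=?,scc[7]=?,scc[8]=?)
step 3: low=(low[0]=0,low[1]=?,low[2]=?,low[3]=1,low[4]=1,low[5]=?,low[6]=4,low[7]=3,low[8]=?); scc=(scc[0]=?,scc[1]=?,scc[2]=?,scc[3]=0,scc[4]=0,scc[5]=?,scc[6]=1,scc[7]=?,scc[8]=?)
step 4: low=(low[0]=0,low[1]=?,low[2]=?,low[3]=1,low[4]=1,low[5]=?,low[6]=4,low[7]=3,low[8]=?); scc=(scc[0]=?,scc[1]=?,scc[2]=?,scc[3]=0,scc[4]=0,scc[5]=?,scc[6]=1,scc[7]=2,scc[8]=?)
step 5: low=(low[0]=0,low[1]=?,low[2]=?,low[3]=1,low[4]=1,low[5]=?,low[6]=4,low[7]=3,low[8]=?); scc=(scc[0]=3,scc[1]=?,scc[2]=?,scc[3]=0,scc[4]=0,scc[5]=?,scc[6]=1,scc[7]=2,scc[8]=?)
step 6: low=(low[0]=0,low[1]=5,low[2]=?,low[3]=1,low[4]=1,low[5]=?,low[6]=4,low[7]=3,low[8]=?); scc=(scc[0]=3,scc[1]=4,scc[2]=?,scc[3]=0,scc[4]=0,scc[5]=?,scc[6]=1,scc[7]=2,scc[8]=?)
step 7: low=(low[0]=0,low[1]=5,low[2]=6,low[3]=1,low[4]=1,low[5]=?,low[6]=4,low[7]=3,low[8]=?); scc=(scc[0]=3,scc[1]=4,scc[2]=5,scc[3]=0,scc[4]=0,scc[5]=?,scc[6]=1,scc[7]=2,scc[8]=?)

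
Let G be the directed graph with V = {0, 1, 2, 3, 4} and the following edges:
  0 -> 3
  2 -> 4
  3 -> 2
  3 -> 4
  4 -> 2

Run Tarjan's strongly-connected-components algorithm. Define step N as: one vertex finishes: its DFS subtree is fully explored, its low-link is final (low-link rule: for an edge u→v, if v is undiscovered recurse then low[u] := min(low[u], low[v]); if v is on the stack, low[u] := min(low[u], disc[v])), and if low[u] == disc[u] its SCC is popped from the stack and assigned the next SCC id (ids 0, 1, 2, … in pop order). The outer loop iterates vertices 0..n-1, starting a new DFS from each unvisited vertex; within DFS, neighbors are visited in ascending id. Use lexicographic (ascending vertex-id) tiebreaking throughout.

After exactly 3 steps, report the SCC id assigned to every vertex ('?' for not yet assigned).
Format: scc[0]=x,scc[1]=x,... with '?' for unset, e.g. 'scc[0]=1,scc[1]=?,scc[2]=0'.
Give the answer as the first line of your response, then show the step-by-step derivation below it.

scc[0]=?,scc[1]=?,scc[2]=0,scc[3]=1,scc[4]=0

step 1: low=(low[0]=0,low[1]=?,low[2]=2,low[3]=1,low[4]=2); scc=(scc[0]=?,scc[1]=?,scc[2]=?,scc[3]=?,scc[4]=?)
step 2: low=(low[0]=0,low[1]=?,low[2]=2,low[3]=1,low[4]=2); scc=(scc[0]=?,scc[1]=?,scc[2]=0,scc[3]=?,scc[4]=0)
step 3: low=(low[0]=0,low[1]=?,low[2]=2,low[3]=1,low[4]=2); scc=(scc[0]=?,scc[1]=?,scc[2]=0,scc[3]=1,scc[4]=0)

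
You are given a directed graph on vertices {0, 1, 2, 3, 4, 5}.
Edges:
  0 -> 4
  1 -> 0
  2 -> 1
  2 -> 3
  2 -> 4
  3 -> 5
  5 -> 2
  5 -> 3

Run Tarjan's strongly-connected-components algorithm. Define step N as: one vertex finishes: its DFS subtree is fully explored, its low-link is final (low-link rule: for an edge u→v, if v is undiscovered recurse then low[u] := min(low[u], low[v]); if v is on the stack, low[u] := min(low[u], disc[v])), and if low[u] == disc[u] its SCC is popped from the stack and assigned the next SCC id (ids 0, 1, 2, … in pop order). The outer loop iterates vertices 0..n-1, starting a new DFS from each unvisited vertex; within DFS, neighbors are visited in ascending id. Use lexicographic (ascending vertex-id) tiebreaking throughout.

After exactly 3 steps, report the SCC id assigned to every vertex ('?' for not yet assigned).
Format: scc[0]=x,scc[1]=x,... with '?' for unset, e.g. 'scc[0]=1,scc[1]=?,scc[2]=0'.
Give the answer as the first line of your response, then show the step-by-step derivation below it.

scc[0]=1,scc[1]=2,scc[2]=?,scc[3]=?,scc[4]=0,scc[5]=?

step 1: low=(low[0]=0,low[1]=?,low[2]=?,low[3]=?,low[4]=1,low[5]=?); scc=(scc[0]=?,scc[1]=?,scc[2]=?,scc[3]=?,scc[4]=0,scc[5]=?)
step 2: low=(low[0]=0,low[1]=?,low[2]=?,low[3]=?,low[4]=1,low[5]=?); scc=(scc[0]=1,scc[1]=?,scc[2]=?,scc[3]=?,scc[4]=0,scc[5]=?)
step 3: low=(low[0]=0,low[1]=2,low[2]=?,low[3]=?,low[4]=1,low[5]=?); scc=(scc[0]=1,scc[1]=2,scc[2]=?,scc[3]=?,scc[4]=0,scc[5]=?)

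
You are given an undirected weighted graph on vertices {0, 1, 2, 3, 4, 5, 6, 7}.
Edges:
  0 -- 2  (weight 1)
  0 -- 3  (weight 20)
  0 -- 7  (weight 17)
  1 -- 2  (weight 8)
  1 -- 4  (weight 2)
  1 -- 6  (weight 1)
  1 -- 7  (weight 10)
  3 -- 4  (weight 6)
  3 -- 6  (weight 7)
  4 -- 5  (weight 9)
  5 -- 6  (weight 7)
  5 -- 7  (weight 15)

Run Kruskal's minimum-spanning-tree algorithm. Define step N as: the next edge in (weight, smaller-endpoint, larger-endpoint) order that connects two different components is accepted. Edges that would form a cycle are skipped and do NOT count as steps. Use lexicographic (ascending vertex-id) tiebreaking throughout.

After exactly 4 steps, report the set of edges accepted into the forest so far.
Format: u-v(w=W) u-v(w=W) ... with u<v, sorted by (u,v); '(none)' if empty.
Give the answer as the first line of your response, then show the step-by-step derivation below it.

0-2(w=1) 1-4(w=2) 1-6(w=1) 3-4(w=6)

step 1: add edge 0-2 (w=1); MST = {0-2(w=1)}
step 2: add edge 1-6 (w=1); MST = {0-2(w=1) 1-6(w=1)}
step 3: add edge 1-4 (w=2); MST = {0-2(w=1) 1-4(w=2) 1-6(w=1)}
step 4: add edge 3-4 (w=6); MST = {0-2(w=1) 1-4(w=2) 1-6(w=1) 3-4(w=6)}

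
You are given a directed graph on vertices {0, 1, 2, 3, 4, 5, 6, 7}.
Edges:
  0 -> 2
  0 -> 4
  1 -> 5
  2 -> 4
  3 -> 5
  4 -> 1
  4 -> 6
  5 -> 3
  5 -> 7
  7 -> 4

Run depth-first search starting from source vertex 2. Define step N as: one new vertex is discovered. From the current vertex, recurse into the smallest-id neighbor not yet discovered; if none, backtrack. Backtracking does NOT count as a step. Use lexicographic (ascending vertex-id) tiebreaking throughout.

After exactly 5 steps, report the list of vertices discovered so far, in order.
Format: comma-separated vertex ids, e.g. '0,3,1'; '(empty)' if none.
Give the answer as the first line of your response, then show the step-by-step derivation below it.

2,4,1,5,3

step 1: discover 2; path=2; order=2
step 2: discover 4; path=2>4; order=2,4
step 3: discover 1; path=2>4>1; order=2,4,1
step 4: discover 5; path=2>4>1>5; order=2,4,1,5
step 5: discover 3; path=2>4>1>5>3; order=2,4,1,5,3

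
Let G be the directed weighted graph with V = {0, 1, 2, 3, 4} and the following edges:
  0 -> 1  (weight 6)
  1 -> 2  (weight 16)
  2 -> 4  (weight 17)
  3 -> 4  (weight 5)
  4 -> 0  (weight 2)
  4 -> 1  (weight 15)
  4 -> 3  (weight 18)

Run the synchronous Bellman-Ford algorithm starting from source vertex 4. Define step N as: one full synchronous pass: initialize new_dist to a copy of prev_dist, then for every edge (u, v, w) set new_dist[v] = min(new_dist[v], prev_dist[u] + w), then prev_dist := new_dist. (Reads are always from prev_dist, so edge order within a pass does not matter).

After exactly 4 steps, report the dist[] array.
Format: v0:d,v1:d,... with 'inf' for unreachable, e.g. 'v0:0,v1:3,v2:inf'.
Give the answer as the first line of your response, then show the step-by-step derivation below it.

v0:2,v1:8,v2:24,v3:18,v4:0

step 1: dist = v0:2,v1:15,v2:inf,v3:18,v4:0
step 2: dist = v0:2,v1:8,v2:31,v3:18,v4:0
step 3: dist = v0:2,v1:8,v2:24,v3:18,v4:0
step 4: dist = v0:2,v1:8,v2:24,v3:18,v4:0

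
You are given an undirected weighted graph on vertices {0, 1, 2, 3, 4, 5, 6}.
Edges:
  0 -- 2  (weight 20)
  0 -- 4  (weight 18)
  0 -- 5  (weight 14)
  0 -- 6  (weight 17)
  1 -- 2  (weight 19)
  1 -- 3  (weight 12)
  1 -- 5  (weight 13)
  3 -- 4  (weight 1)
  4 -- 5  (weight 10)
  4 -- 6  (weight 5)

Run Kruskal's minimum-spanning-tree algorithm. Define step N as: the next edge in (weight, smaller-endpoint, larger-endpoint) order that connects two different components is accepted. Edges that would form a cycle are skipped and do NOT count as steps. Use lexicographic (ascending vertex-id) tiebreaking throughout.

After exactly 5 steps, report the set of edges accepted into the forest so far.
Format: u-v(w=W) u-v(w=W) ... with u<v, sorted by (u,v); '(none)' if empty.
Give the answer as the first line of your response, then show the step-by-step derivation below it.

0-5(w=14) 1-3(w=12) 3-4(w=1) 4-5(w=10) 4-6(w=5)

step 1: add edge 3-4 (w=1); MST = {3-4(w=1)}
step 2: add edge 4-6 (w=5); MST = {3-4(w=1) 4-6(w=5)}
step 3: add edge 4-5 (w=10); MST = {3-4(w=1) 4-5(w=10) 4-6(w=5)}
step 4: add edge 1-3 (w=12); MST = {1-3(w=12) 3-4(w=1) 4-5(w=10) 4-6(w=5)}
step 5: add edge 0-5 (w=14); MST = {0-5(w=14) 1-3(w=12) 3-4(w=1) 4-5(w=10) 4-6(w=5)}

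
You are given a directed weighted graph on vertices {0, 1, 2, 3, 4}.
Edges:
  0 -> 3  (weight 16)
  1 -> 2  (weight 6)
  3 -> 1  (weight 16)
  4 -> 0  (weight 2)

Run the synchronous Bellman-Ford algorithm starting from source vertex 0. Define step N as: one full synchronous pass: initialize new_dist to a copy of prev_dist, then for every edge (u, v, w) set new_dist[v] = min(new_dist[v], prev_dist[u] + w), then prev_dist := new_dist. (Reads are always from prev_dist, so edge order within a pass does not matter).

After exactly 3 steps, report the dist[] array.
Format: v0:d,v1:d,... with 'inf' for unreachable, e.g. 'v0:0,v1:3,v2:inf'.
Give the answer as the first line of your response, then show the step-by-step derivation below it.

v0:0,v1:32,v2:38,v3:16,v4:inf

step 1: dist = v0:0,v1:inf,v2:inf,v3:16,v4:inf
step 2: dist = v0:0,v1:32,v2:inf,v3:16,v4:inf
step 3: dist = v0:0,v1:32,v2:38,v3:16,v4:inf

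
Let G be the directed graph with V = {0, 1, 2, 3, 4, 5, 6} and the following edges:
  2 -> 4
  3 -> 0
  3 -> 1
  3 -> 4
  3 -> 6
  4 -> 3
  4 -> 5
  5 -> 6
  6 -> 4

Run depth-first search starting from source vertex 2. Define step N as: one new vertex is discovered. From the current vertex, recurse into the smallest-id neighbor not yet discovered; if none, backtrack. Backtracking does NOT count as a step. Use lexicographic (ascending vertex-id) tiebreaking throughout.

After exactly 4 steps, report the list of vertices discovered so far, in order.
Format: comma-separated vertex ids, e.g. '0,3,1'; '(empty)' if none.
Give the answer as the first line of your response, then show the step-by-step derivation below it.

2,4,3,0

step 1: discover 2; path=2; order=2
step 2: discover 4; path=2>4; order=2,4
step 3: discover 3; path=2>4>3; order=2,4,3
step 4: discover 0; path=2>4>3>0; order=2,4,3,0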